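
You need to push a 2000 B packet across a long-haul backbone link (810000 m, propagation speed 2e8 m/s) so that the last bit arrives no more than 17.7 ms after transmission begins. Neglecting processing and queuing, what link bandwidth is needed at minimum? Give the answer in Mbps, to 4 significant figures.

1.172 Mbps

L = 16000 bits.
Propagation delay = 810000 / 200000000 = 4.05 ms.
Transmission budget = 17.7 − 4.05 = 13.65 ms.
R ≥ L / t_tx = 16000 bits / 0.01365 s = 1.172 Mbps.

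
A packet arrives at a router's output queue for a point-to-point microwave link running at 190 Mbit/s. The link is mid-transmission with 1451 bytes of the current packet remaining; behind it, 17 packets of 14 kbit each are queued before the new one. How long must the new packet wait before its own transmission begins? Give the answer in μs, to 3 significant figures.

1310 μs

Each queued packet: L/R = 14000/190000000 = 73.6842 μs.
17 queued → 1252.63 μs.
Plus remaining 11608 bits of current packet: 61.0947 μs.
Queuing delay = 1310 μs.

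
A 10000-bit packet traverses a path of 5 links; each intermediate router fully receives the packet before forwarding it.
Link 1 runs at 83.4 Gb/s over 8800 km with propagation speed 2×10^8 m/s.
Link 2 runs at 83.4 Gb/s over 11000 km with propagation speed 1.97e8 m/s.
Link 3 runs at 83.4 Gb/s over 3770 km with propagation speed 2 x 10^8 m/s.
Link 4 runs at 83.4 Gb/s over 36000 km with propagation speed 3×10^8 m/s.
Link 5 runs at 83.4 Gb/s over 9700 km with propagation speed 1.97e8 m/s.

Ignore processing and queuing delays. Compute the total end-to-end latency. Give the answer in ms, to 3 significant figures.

288 ms

Transmission delay per hop = L/R = 10000/83400000000 = 0.000119904 ms; 5 hops → 0.00059952 ms.
Propagation delays (d/s per hop): 44, 55.8376, 18.85, 120, 49.2386 ms; sum = 287.926 ms.
End-to-end = 288 ms.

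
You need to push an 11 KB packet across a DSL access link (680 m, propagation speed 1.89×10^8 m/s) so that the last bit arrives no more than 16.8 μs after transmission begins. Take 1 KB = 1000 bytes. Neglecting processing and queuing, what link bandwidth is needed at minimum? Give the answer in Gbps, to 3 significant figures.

6.67 Gbps

L = 88000 bits.
Propagation delay = 680 / 189000000 = 3.59788 μs.
Transmission budget = 16.8 − 3.59788 = 13.2021 μs.
R ≥ L / t_tx = 88000 bits / 1.32021e-05 s = 6.67 Gbps.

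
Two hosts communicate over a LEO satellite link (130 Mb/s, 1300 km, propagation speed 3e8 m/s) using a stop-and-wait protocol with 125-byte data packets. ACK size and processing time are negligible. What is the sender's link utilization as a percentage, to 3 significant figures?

t_tx = L/R = 1000/130000000 = 7.69231e-06 s.
t_prop = 1300000/300000000 = 0.00433333 s; RTT = 0.00866667 s.
Cycle = t_tx + RTT = 0.00867436 s.
Utilization = t_tx / cycle = 7.69231e-06/0.00867436 = 0.0887 %.

0.0887 %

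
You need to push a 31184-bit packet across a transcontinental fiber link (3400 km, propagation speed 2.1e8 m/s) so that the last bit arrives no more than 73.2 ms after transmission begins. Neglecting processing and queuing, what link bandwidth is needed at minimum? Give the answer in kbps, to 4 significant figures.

Propagation delay = 3400000 / 210000000 = 16.1905 ms.
Transmission budget = 73.2 − 16.1905 = 57.0095 ms.
R ≥ L / t_tx = 31184 bits / 0.0570095 s = 547.0 kbps.

547.0 kbps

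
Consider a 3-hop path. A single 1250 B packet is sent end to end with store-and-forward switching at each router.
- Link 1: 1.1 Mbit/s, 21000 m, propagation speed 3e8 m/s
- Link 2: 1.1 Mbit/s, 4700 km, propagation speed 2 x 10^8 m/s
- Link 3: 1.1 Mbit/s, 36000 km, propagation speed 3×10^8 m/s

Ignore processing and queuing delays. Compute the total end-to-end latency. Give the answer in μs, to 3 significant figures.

171000 μs

L = 1250 × 8 = 10000 bits.
Transmission delay per hop = L/R = 10000/1100000 = 9090.91 μs; 3 hops → 27272.7 μs.
Propagation delays (d/s per hop): 70, 23500, 120000 μs; sum = 143570 μs.
End-to-end = 171000 μs.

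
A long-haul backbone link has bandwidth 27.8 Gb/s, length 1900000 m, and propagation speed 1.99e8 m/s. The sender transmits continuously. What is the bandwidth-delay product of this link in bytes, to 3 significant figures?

Propagation delay = 1900000 / 199000000 = 0.00954774 s.
BDP = R × t_prop = 27800000000 × 0.00954774 = 265427000 bits.
In bytes: 265427000/8 = 33200000 bytes.

33200000 bytes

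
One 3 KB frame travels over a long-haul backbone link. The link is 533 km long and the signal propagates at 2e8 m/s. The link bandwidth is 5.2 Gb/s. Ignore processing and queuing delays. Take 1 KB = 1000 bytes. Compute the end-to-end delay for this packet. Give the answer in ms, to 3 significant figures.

2.67 ms

L = 24000 bits.
Transmission delay = L/R = 24000 / 5200000000 = 0.00461538 ms.
Propagation delay = d/s = 533000 m / 200000000 m/s = 2.665 ms.
Total = 2.67 ms.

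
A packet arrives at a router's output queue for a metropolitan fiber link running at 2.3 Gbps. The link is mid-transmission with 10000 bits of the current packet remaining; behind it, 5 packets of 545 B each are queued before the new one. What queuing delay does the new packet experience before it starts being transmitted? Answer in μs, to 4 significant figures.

Each queued packet: L/R = 4360/2300000000 = 1.89565 μs.
5 queued → 9.47826 μs.
Plus remaining 10000 bits of current packet: 4.34783 μs.
Queuing delay = 13.83 μs.

13.83 μs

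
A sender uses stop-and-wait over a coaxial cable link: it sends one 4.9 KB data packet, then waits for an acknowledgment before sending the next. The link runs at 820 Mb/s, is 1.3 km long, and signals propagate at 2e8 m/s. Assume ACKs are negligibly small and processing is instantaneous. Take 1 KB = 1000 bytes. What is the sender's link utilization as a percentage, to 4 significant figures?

t_tx = L/R = 39200/820000000 = 4.78049e-05 s.
t_prop = 1300/200000000 = 6.5e-06 s; RTT = 1.3e-05 s.
Cycle = t_tx + RTT = 6.08049e-05 s.
Utilization = t_tx / cycle = 4.78049e-05/6.08049e-05 = 78.62 %.

78.62 %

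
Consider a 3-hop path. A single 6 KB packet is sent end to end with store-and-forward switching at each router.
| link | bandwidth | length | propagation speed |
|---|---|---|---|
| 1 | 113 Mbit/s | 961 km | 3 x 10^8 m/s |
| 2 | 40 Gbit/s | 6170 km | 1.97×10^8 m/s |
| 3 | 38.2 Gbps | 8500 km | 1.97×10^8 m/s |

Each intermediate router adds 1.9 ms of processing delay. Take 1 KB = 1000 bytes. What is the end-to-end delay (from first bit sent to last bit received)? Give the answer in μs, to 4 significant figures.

81900 μs

L = 48000 bits.
Transmission delays (L/R per hop): 424.779, 1.2, 1.25654 μs; sum = 427.235 μs.
Propagation delays (d/s per hop): 3203.33, 31319.8, 43147.2 μs; sum = 77670.3 μs.
Processing at 2 router(s): 2 × 1.9 ms = 3800 μs.
End-to-end = 81900 μs.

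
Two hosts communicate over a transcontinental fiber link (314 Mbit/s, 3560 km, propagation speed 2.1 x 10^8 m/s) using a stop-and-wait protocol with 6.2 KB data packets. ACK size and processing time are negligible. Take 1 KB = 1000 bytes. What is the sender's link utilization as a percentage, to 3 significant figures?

0.464 %

t_tx = L/R = 49600/314000000 = 0.000157962 s.
t_prop = 3560000/210000000 = 0.0169524 s; RTT = 0.0339048 s.
Cycle = t_tx + RTT = 0.0340627 s.
Utilization = t_tx / cycle = 0.000157962/0.0340627 = 0.464 %.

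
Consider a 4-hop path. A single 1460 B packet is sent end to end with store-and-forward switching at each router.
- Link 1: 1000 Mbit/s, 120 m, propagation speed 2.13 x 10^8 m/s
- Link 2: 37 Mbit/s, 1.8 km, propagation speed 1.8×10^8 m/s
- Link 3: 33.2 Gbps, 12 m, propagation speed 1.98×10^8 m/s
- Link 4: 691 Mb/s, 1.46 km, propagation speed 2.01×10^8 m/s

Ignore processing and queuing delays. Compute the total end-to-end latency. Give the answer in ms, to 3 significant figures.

0.362 ms

L = 1460 × 8 = 11680 bits.
Transmission delays (L/R per hop): 0.01168, 0.315676, 0.000351807, 0.016903 ms; sum = 0.344611 ms.
Propagation delays (d/s per hop): 0.00056338, 0.01, 6.06061e-05, 0.00726368 ms; sum = 0.0178877 ms.
End-to-end = 0.362 ms.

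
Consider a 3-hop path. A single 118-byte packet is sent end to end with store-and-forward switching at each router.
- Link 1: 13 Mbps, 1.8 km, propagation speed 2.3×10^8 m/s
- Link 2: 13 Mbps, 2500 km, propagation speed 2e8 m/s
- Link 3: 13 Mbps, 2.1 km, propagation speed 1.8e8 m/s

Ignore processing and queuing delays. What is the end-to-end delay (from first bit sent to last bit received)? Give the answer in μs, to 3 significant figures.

12700 μs

L = 118 × 8 = 944 bits.
Transmission delay per hop = L/R = 944/13000000 = 72.6154 μs; 3 hops → 217.846 μs.
Propagation delays (d/s per hop): 7.82609, 12500, 11.6667 μs; sum = 12519.5 μs.
End-to-end = 12700 μs.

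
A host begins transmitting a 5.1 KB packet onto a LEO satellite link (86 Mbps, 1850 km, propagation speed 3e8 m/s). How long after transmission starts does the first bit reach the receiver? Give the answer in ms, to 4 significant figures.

6.167 ms

First bit experiences only propagation delay: d/s = 1850000/300000000 = 6.167 ms.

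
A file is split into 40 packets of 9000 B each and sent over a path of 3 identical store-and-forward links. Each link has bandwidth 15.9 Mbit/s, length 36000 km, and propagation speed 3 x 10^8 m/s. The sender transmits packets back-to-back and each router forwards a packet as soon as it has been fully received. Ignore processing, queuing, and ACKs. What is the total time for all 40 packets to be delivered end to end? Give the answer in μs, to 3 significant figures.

550000 μs

Per-hop transmission t_tx = L/R = 72000/15900000 = 4528.3 μs.
Per-hop propagation t_prop = 36000000/300000000 = 120000 μs.
Pipeline fill: first packet needs 3·t_tx to clear all hops; remaining 39 packets each add one t_tx.
Total = (3+40-1)·t_tx + 3·t_prop = 42·4528.3 + 3·120000 = 550000 μs.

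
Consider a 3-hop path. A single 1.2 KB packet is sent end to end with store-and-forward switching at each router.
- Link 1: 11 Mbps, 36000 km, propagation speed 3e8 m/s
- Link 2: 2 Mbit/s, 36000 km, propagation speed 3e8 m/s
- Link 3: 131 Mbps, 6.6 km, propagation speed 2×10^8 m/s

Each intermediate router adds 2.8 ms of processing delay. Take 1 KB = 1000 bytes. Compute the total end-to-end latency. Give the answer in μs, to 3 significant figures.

251000 μs

L = 9600 bits.
Transmission delays (L/R per hop): 872.727, 4800, 73.2824 μs; sum = 5746.01 μs.
Propagation delays (d/s per hop): 120000, 120000, 33 μs; sum = 240033 μs.
Processing at 2 router(s): 2 × 2.8 ms = 5600 μs.
End-to-end = 251000 μs.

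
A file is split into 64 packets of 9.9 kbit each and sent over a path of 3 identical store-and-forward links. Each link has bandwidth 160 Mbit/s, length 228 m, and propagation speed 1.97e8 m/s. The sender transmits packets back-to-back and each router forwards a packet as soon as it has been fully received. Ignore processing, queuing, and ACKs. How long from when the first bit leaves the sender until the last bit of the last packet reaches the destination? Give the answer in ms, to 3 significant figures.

Per-hop transmission t_tx = L/R = 9900/160000000 = 0.061875 ms.
Per-hop propagation t_prop = 228/197000000 = 0.00115736 ms.
Pipeline fill: first packet needs 3·t_tx to clear all hops; remaining 63 packets each add one t_tx.
Total = (3+64-1)·t_tx + 3·t_prop = 66·0.061875 + 3·0.00115736 = 4.09 ms.

4.09 ms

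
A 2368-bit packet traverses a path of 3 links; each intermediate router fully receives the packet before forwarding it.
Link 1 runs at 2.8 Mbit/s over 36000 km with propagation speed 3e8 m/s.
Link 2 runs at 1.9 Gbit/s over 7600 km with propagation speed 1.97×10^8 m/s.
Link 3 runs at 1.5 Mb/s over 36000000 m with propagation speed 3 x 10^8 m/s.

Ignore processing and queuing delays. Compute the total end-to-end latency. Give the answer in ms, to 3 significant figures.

Transmission delays (L/R per hop): 0.845714, 0.00124632, 1.57867 ms; sum = 2.42563 ms.
Propagation delays (d/s per hop): 120, 38.5787, 120 ms; sum = 278.579 ms.
End-to-end = 281 ms.

281 ms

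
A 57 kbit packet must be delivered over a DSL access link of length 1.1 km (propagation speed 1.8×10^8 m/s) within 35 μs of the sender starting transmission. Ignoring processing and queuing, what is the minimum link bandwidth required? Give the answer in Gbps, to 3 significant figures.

Propagation delay = 1100 / 180000000 = 6.11111 μs.
Transmission budget = 35 − 6.11111 = 28.8889 μs.
R ≥ L / t_tx = 57000 bits / 2.88889e-05 s = 1.97 Gbps.

1.97 Gbps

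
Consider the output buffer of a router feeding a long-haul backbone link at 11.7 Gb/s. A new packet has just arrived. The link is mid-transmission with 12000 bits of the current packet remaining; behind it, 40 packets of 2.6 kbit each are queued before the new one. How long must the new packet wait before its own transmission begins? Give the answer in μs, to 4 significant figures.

Each queued packet: L/R = 2600/11700000000 = 0.222222 μs.
40 queued → 8.88889 μs.
Plus remaining 12000 bits of current packet: 1.02564 μs.
Queuing delay = 9.915 μs.

9.915 μs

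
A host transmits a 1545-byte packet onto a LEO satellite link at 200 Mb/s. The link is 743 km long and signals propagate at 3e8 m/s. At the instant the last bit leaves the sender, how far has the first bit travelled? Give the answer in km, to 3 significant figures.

t_tx = L/R = 12360/200000000 = 6.18e-05 s.
Distance = s × t_tx = 300000000 × 6.18e-05 = 18.5 km.

18.5 km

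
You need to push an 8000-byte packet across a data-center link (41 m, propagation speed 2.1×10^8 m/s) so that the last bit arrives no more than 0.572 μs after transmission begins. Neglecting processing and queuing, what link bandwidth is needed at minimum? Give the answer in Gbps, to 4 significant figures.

169.9 Gbps

L = 64000 bits.
Propagation delay = 41 / 210000000 = 0.195238 μs.
Transmission budget = 0.572 − 0.195238 = 0.376762 μs.
R ≥ L / t_tx = 64000 bits / 3.76762e-07 s = 169.9 Gbps.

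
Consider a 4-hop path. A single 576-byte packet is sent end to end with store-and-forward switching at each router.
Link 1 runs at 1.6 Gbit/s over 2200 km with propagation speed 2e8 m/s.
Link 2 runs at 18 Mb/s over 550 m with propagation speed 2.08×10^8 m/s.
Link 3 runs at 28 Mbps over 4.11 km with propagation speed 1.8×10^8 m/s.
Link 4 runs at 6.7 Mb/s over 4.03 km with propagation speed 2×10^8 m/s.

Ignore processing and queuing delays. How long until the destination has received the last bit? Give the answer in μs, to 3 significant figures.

12200 μs

L = 576 × 8 = 4608 bits.
Transmission delays (L/R per hop): 2.88, 256, 164.571, 687.761 μs; sum = 1111.21 μs.
Propagation delays (d/s per hop): 11000, 2.64423, 22.8333, 20.15 μs; sum = 11045.6 μs.
End-to-end = 12200 μs.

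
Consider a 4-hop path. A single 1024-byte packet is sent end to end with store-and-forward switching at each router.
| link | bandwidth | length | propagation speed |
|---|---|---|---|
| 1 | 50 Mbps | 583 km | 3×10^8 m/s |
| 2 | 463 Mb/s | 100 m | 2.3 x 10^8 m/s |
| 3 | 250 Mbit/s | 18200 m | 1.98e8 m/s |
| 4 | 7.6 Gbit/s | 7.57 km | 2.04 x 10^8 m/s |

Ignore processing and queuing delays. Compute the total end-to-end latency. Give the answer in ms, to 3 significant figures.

2.29 ms

L = 1024 × 8 = 8192 bits.
Transmission delays (L/R per hop): 0.16384, 0.0176933, 0.032768, 0.00107789 ms; sum = 0.215379 ms.
Propagation delays (d/s per hop): 1.94333, 0.000434783, 0.0919192, 0.0371078 ms; sum = 2.0728 ms.
End-to-end = 2.29 ms.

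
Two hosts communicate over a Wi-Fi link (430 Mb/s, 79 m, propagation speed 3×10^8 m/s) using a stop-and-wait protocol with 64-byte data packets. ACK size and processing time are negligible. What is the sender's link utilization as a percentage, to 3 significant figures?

69.3 %

t_tx = L/R = 512/430000000 = 1.1907e-06 s.
t_prop = 79/300000000 = 2.63333e-07 s; RTT = 5.26667e-07 s.
Cycle = t_tx + RTT = 1.71736e-06 s.
Utilization = t_tx / cycle = 1.1907e-06/1.71736e-06 = 69.3 %.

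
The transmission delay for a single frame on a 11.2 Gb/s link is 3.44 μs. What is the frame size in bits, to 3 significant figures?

L = R × t_tx = 11200000000 b/s × 3.44e-06 s = 38528 bits.

38500 bits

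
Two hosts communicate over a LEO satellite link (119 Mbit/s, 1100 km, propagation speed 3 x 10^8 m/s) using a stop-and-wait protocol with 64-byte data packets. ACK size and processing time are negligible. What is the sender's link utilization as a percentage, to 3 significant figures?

0.0586 %

t_tx = L/R = 512/119000000 = 4.30252e-06 s.
t_prop = 1100000/300000000 = 0.00366667 s; RTT = 0.00733333 s.
Cycle = t_tx + RTT = 0.00733764 s.
Utilization = t_tx / cycle = 4.30252e-06/0.00733764 = 0.0586 %.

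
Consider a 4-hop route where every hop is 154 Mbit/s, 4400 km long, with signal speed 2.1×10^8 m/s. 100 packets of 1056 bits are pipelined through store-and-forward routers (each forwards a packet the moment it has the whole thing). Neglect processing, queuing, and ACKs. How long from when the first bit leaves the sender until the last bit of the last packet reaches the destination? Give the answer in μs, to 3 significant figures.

84500 μs

Per-hop transmission t_tx = L/R = 1056/154000000 = 6.85714 μs.
Per-hop propagation t_prop = 4400000/210000000 = 20952.4 μs.
Pipeline fill: first packet needs 4·t_tx to clear all hops; remaining 99 packets each add one t_tx.
Total = (4+100-1)·t_tx + 4·t_prop = 103·6.85714 + 4·20952.4 = 84500 μs.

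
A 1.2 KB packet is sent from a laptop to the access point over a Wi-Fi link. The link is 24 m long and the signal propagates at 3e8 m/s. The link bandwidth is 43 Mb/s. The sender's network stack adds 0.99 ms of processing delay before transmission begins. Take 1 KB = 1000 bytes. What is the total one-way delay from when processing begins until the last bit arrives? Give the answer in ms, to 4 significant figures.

1.213 ms

L = 9600 bits.
Transmission delay = L/R = 9600 / 43000000 = 0.223256 ms.
Propagation delay = d/s = 24 m / 300000000 m/s = 8e-05 ms.
Plus processing delay 0.99 ms = 0.99 ms.
Total = 1.213 ms.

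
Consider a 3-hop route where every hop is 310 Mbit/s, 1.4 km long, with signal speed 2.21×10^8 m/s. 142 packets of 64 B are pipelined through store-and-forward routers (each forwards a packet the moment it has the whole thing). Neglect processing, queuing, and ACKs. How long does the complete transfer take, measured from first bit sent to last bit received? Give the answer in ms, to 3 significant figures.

Per-hop transmission t_tx = L/R = 512/310000000 = 0.00165161 ms.
Per-hop propagation t_prop = 1400/221000000 = 0.00633484 ms.
Pipeline fill: first packet needs 3·t_tx to clear all hops; remaining 141 packets each add one t_tx.
Total = (3+142-1)·t_tx + 3·t_prop = 144·0.00165161 + 3·0.00633484 = 0.257 ms.

0.257 ms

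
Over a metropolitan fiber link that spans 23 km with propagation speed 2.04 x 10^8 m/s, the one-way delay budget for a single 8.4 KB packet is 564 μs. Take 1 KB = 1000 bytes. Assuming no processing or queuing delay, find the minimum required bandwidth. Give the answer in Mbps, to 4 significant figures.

L = 67200 bits.
Propagation delay = 23000 / 204000000 = 112.745 μs.
Transmission budget = 564 − 112.745 = 451.255 μs.
R ≥ L / t_tx = 67200 bits / 0.000451255 s = 148.9 Mbps.

148.9 Mbps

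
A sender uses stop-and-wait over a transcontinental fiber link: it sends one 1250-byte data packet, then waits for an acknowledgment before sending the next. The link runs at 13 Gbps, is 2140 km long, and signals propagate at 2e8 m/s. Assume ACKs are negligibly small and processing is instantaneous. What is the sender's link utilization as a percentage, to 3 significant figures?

0.00359 %

t_tx = L/R = 10000/13000000000 = 7.69231e-07 s.
t_prop = 2140000/200000000 = 0.0107 s; RTT = 0.0214 s.
Cycle = t_tx + RTT = 0.0214008 s.
Utilization = t_tx / cycle = 7.69231e-07/0.0214008 = 0.00359 %.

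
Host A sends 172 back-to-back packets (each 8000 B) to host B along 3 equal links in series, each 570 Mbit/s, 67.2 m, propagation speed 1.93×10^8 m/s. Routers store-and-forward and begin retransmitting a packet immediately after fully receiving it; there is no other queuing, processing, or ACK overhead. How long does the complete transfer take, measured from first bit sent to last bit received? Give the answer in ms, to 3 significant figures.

Per-hop transmission t_tx = L/R = 64000/570000000 = 0.112281 ms.
Per-hop propagation t_prop = 67.2/193000000 = 0.000348187 ms.
Pipeline fill: first packet needs 3·t_tx to clear all hops; remaining 171 packets each add one t_tx.
Total = (3+172-1)·t_tx + 3·t_prop = 174·0.112281 + 3·0.000348187 = 19.5 ms.

19.5 ms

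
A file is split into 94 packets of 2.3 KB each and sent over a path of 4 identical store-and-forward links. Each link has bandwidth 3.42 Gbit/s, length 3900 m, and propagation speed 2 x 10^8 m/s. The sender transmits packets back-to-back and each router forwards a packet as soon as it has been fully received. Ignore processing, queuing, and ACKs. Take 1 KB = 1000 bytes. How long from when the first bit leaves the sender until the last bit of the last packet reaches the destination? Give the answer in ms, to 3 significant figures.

0.600 ms

Per-hop transmission t_tx = L/R = 18400/3420000000 = 0.00538012 ms.
Per-hop propagation t_prop = 3900/200000000 = 0.0195 ms.
Pipeline fill: first packet needs 4·t_tx to clear all hops; remaining 93 packets each add one t_tx.
Total = (4+94-1)·t_tx + 4·t_prop = 97·0.00538012 + 4·0.0195 = 0.600 ms.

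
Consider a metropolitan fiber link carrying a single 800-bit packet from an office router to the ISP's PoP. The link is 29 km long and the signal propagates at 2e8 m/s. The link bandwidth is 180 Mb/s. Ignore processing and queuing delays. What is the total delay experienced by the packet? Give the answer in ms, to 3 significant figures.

Transmission delay = L/R = 800 / 180000000 = 0.00444444 ms.
Propagation delay = d/s = 29000 m / 200000000 m/s = 0.145 ms.
Total = 0.149 ms.

0.149 ms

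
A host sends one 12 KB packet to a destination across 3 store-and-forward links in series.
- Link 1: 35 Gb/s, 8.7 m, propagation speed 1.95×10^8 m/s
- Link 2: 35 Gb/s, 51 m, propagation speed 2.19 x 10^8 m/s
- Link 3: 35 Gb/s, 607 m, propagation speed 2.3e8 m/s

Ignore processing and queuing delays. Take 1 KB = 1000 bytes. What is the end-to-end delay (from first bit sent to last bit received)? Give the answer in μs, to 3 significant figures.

L = 96000 bits.
Transmission delay per hop = L/R = 96000/35000000000 = 2.74286 μs; 3 hops → 8.22857 μs.
Propagation delays (d/s per hop): 0.0446154, 0.232877, 2.63913 μs; sum = 2.91662 μs.
End-to-end = 11.1 μs.

11.1 μs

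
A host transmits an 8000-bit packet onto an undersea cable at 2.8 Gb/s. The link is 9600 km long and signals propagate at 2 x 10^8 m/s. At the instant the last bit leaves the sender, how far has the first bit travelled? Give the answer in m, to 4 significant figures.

571.4 m

t_tx = L/R = 8000/2800000000 = 2.85714e-06 s.
Distance = s × t_tx = 200000000 × 2.85714e-06 = 571.4 m.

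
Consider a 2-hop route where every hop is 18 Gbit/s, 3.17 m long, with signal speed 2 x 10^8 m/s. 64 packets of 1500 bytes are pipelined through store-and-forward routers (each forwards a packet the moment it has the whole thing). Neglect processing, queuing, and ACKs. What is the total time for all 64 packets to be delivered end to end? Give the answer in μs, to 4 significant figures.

43.37 μs

Per-hop transmission t_tx = L/R = 12000/18000000000 = 0.666667 μs.
Per-hop propagation t_prop = 3.17/200000000 = 0.01585 μs.
Pipeline fill: first packet needs 2·t_tx to clear all hops; remaining 63 packets each add one t_tx.
Total = (2+64-1)·t_tx + 2·t_prop = 65·0.666667 + 2·0.01585 = 43.37 μs.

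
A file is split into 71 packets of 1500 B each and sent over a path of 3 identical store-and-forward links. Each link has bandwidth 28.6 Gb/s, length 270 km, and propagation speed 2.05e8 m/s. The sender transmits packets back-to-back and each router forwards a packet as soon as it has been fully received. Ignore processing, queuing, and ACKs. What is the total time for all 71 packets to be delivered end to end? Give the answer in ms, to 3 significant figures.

3.98 ms

Per-hop transmission t_tx = L/R = 12000/28600000000 = 0.00041958 ms.
Per-hop propagation t_prop = 270000/2.05e+08 = 1.31707 ms.
Pipeline fill: first packet needs 3·t_tx to clear all hops; remaining 70 packets each add one t_tx.
Total = (3+71-1)·t_tx + 3·t_prop = 73·0.00041958 + 3·1.31707 = 3.98 ms.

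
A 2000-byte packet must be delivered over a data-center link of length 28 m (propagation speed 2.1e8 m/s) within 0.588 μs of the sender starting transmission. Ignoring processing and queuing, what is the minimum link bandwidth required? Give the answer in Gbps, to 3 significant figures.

35.2 Gbps

L = 16000 bits.
Propagation delay = 28 / 210000000 = 0.133333 μs.
Transmission budget = 0.588 − 0.133333 = 0.454667 μs.
R ≥ L / t_tx = 16000 bits / 4.54667e-07 s = 35.2 Gbps.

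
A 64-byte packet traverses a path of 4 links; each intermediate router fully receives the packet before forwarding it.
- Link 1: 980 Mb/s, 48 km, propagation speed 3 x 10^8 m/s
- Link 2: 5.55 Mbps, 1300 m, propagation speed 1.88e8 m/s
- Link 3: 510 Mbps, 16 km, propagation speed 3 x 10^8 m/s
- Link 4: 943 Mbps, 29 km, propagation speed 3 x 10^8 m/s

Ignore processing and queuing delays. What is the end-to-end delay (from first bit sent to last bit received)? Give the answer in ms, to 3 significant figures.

0.411 ms

L = 64 × 8 = 512 bits.
Transmission delays (L/R per hop): 0.000522449, 0.0922523, 0.00100392, 0.000542948 ms; sum = 0.0943216 ms.
Propagation delays (d/s per hop): 0.16, 0.00691489, 0.0533333, 0.0966667 ms; sum = 0.316915 ms.
End-to-end = 0.411 ms.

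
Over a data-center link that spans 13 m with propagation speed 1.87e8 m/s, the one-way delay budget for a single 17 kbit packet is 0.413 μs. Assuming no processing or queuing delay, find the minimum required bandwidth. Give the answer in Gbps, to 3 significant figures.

49.5 Gbps

Propagation delay = 13 / 187000000 = 0.0695187 μs.
Transmission budget = 0.413 − 0.0695187 = 0.343481 μs.
R ≥ L / t_tx = 17000 bits / 3.43481e-07 s = 49.5 Gbps.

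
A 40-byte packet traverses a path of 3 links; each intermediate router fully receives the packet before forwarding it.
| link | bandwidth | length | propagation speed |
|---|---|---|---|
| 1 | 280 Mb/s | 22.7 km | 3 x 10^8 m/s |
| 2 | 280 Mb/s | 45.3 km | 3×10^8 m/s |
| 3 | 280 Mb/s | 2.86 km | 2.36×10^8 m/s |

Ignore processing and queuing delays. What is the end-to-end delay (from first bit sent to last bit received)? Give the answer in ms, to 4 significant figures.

0.2422 ms

L = 40 × 8 = 320 bits.
Transmission delay per hop = L/R = 320/280000000 = 0.00114286 ms; 3 hops → 0.00342857 ms.
Propagation delays (d/s per hop): 0.0756667, 0.151, 0.0121186 ms; sum = 0.238785 ms.
End-to-end = 0.2422 ms.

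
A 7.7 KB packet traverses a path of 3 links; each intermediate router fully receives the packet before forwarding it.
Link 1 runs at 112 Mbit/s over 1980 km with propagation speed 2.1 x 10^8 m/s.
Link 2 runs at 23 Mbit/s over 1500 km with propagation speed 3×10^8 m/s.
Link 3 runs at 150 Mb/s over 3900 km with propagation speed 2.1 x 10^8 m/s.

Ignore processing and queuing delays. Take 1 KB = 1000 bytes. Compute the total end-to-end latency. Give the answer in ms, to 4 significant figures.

36.64 ms

L = 61600 bits.
Transmission delays (L/R per hop): 0.55, 2.67826, 0.410667 ms; sum = 3.63893 ms.
Propagation delays (d/s per hop): 9.42857, 5, 18.5714 ms; sum = 33 ms.
End-to-end = 36.64 ms.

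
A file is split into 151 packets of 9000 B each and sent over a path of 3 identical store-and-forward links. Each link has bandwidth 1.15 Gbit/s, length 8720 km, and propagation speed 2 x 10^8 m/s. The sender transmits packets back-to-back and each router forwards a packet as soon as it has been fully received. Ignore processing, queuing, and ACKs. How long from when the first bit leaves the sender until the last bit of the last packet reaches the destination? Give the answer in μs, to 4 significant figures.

140400 μs

Per-hop transmission t_tx = L/R = 72000/1150000000 = 62.6087 μs.
Per-hop propagation t_prop = 8720000/200000000 = 43600 μs.
Pipeline fill: first packet needs 3·t_tx to clear all hops; remaining 150 packets each add one t_tx.
Total = (3+151-1)·t_tx + 3·t_prop = 153·62.6087 + 3·43600 = 140400 μs.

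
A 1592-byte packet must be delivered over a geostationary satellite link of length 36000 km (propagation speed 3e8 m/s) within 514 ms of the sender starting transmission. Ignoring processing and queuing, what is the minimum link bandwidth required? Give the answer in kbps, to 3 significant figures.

L = 12736 bits.
Propagation delay = 36000000 / 300000000 = 120 ms.
Transmission budget = 514 − 120 = 394 ms.
R ≥ L / t_tx = 12736 bits / 0.394 s = 32.3 kbps.

32.3 kbps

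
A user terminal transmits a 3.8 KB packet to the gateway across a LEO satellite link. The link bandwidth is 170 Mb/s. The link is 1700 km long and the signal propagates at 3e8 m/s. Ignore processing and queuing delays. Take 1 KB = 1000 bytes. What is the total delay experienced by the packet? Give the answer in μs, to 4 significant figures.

5845 μs

L = 30400 bits.
Transmission delay = L/R = 30400 / 170000000 = 178.824 μs.
Propagation delay = d/s = 1700000 m / 300000000 m/s = 5666.67 μs.
Total = 5845 μs.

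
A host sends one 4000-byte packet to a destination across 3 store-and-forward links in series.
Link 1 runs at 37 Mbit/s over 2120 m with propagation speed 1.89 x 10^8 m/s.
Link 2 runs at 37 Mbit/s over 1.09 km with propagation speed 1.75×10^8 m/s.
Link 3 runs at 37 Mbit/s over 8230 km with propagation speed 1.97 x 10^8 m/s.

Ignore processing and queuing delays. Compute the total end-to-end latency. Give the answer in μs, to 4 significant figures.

L = 4000 × 8 = 32000 bits.
Transmission delay per hop = L/R = 32000/37000000 = 864.865 μs; 3 hops → 2594.59 μs.
Propagation delays (d/s per hop): 11.2169, 6.22857, 41776.6 μs; sum = 41794.1 μs.
End-to-end = 44390 μs.

44390 μs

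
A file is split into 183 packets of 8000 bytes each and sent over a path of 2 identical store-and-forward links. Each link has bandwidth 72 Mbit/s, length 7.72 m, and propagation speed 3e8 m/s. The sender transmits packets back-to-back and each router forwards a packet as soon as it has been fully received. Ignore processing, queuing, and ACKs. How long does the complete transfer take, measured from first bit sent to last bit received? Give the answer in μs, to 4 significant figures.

Per-hop transmission t_tx = L/R = 64000/72000000 = 888.889 μs.
Per-hop propagation t_prop = 7.72/300000000 = 0.0257333 μs.
Pipeline fill: first packet needs 2·t_tx to clear all hops; remaining 182 packets each add one t_tx.
Total = (2+183-1)·t_tx + 2·t_prop = 184·888.889 + 2·0.0257333 = 163600 μs.

163600 μs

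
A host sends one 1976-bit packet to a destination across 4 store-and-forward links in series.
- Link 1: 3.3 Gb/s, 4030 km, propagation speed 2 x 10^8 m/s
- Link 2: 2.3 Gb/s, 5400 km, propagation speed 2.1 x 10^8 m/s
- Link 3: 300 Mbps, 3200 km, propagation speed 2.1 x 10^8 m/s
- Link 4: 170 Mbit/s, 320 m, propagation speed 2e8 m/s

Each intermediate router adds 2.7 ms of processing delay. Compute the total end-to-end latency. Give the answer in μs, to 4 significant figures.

69220 μs

Transmission delays (L/R per hop): 0.598788, 0.85913, 6.58667, 11.6235 μs; sum = 19.6681 μs.
Propagation delays (d/s per hop): 20150, 25714.3, 15238.1, 1.6 μs; sum = 61104 μs.
Processing at 3 router(s): 3 × 2.7 ms = 8100 μs.
End-to-end = 69220 μs.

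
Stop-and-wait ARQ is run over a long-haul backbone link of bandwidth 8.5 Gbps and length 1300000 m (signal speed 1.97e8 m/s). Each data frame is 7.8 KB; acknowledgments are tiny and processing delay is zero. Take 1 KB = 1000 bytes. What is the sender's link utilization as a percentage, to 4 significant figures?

t_tx = L/R = 62400/8500000000 = 7.34118e-06 s.
t_prop = 1300000/197000000 = 0.00659898 s; RTT = 0.013198 s.
Cycle = t_tx + RTT = 0.0132053 s.
Utilization = t_tx / cycle = 7.34118e-06/0.0132053 = 0.05559 %.

0.05559 %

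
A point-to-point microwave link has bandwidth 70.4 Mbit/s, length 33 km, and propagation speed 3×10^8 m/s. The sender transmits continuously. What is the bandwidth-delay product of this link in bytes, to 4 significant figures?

968.0 bytes

Propagation delay = 33000 / 300000000 = 0.00011 s.
BDP = R × t_prop = 70400000 × 0.00011 = 7744 bits.
In bytes: 7744/8 = 968.0 bytes.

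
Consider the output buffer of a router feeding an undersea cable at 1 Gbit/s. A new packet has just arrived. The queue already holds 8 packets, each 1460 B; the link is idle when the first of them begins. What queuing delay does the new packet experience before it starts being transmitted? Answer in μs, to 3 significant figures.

Each queued packet: L/R = 11680/1000000000 = 11.68 μs.
8 queued → 93.44 μs.
Queuing delay = 93.4 μs.

93.4 μs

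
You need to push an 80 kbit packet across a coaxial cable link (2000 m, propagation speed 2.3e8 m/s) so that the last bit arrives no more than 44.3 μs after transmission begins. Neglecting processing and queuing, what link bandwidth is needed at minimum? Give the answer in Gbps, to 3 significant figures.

2.25 Gbps

Propagation delay = 2000 / 2.3e+08 = 8.69565 μs.
Transmission budget = 44.3 − 8.69565 = 35.6043 μs.
R ≥ L / t_tx = 80000 bits / 3.56043e-05 s = 2.25 Gbps.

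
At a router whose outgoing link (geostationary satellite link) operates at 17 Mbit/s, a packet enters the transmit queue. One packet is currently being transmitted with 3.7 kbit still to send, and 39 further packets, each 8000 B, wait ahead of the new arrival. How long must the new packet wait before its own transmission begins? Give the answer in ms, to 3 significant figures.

Each queued packet: L/R = 64000/17000000 = 3.76471 ms.
39 queued → 146.824 ms.
Plus remaining 3700 bits of current packet: 0.217647 ms.
Queuing delay = 147 ms.

147 ms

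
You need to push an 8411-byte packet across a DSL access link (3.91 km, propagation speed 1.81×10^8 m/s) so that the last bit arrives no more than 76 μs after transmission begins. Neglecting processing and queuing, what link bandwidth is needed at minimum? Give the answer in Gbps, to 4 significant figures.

L = 67288 bits.
Propagation delay = 3910 / 181000000 = 21.6022 μs.
Transmission budget = 76 − 21.6022 = 54.3978 μs.
R ≥ L / t_tx = 67288 bits / 5.43978e-05 s = 1.237 Gbps.

1.237 Gbps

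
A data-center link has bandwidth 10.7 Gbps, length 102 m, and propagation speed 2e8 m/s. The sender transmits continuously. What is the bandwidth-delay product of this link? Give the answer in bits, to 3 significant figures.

Propagation delay = 102 / 200000000 = 5.1e-07 s.
BDP = R × t_prop = 10700000000 × 5.1e-07 = 5457 bits.

5460 bits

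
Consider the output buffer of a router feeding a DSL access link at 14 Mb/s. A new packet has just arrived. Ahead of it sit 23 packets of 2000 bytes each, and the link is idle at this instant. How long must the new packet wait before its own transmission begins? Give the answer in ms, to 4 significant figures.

26.29 ms

Each queued packet: L/R = 16000/14000000 = 1.14286 ms.
23 queued → 26.2857 ms.
Queuing delay = 26.29 ms.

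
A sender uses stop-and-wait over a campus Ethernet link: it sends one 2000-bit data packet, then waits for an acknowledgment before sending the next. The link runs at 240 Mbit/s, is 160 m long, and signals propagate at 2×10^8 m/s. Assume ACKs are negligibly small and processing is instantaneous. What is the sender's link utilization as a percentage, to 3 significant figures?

t_tx = L/R = 2000/240000000 = 8.33333e-06 s.
t_prop = 160/200000000 = 8e-07 s; RTT = 1.6e-06 s.
Cycle = t_tx + RTT = 9.93333e-06 s.
Utilization = t_tx / cycle = 8.33333e-06/9.93333e-06 = 83.9 %.

83.9 %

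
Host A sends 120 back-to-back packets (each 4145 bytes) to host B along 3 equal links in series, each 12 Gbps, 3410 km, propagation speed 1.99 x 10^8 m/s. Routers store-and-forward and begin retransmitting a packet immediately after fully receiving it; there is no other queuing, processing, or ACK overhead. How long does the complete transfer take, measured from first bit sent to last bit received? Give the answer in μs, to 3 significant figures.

Per-hop transmission t_tx = L/R = 33160/12000000000 = 2.76333 μs.
Per-hop propagation t_prop = 3410000/199000000 = 17135.7 μs.
Pipeline fill: first packet needs 3·t_tx to clear all hops; remaining 119 packets each add one t_tx.
Total = (3+120-1)·t_tx + 3·t_prop = 122·2.76333 + 3·17135.7 = 51700 μs.

51700 μs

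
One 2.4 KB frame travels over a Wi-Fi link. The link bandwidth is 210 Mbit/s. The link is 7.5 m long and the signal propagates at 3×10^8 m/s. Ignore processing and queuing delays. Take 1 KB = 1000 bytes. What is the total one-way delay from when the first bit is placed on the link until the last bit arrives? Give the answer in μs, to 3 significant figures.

91.5 μs

L = 19200 bits.
Transmission delay = L/R = 19200 / 210000000 = 91.4286 μs.
Propagation delay = d/s = 7.5 m / 300000000 m/s = 0.025 μs.
Total = 91.5 μs.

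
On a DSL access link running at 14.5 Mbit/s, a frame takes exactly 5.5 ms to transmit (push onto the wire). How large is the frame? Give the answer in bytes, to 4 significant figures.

9969 bytes

L = R × t_tx = 14500000 b/s × 0.0055 s = 79750 bits.
In bytes: 79750 / 8 = 9969 bytes.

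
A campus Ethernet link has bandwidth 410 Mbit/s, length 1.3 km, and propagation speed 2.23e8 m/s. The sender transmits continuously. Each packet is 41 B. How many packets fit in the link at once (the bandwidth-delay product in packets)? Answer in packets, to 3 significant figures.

7.29 packets

Propagation delay = 1300 / 223000000 = 5.8296e-06 s.
BDP = R × t_prop = 410000000 × 5.8296e-06 = 2390.13 bits.
In packets of 328 bits: 7.29 packets.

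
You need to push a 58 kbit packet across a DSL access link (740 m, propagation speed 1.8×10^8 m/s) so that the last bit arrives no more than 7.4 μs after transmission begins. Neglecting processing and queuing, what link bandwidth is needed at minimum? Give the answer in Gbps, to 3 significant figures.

17.6 Gbps

Propagation delay = 740 / 180000000 = 4.11111 μs.
Transmission budget = 7.4 − 4.11111 = 3.28889 μs.
R ≥ L / t_tx = 58000 bits / 3.28889e-06 s = 17.6 Gbps.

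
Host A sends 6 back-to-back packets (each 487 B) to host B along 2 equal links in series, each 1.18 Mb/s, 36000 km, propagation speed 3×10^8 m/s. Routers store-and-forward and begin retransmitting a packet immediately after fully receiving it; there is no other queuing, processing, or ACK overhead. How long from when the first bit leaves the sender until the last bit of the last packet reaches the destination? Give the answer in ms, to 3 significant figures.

263 ms

Per-hop transmission t_tx = L/R = 3896/1180000 = 3.30169 ms.
Per-hop propagation t_prop = 36000000/300000000 = 120 ms.
Pipeline fill: first packet needs 2·t_tx to clear all hops; remaining 5 packets each add one t_tx.
Total = (2+6-1)·t_tx + 2·t_prop = 7·3.30169 + 2·120 = 263 ms.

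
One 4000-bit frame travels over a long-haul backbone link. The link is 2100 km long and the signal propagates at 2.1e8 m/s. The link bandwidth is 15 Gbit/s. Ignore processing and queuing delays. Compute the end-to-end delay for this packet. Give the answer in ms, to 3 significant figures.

Transmission delay = L/R = 4000 / 15000000000 = 0.000266667 ms.
Propagation delay = d/s = 2100000 m / 210000000 m/s = 10 ms.
Total = 10.0 ms.

10.0 ms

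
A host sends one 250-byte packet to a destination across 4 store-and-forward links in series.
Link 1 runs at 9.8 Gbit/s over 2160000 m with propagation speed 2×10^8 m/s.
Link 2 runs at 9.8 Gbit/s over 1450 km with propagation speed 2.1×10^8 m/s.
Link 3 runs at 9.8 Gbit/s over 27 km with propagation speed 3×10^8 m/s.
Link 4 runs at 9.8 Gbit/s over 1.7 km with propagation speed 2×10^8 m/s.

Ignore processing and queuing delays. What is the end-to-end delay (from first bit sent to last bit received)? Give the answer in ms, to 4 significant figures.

L = 250 × 8 = 2000 bits.
Transmission delay per hop = L/R = 2000/9800000000 = 0.000204082 ms; 4 hops → 0.000816327 ms.
Propagation delays (d/s per hop): 10.8, 6.90476, 0.09, 0.0085 ms; sum = 17.8033 ms.
End-to-end = 17.80 ms.

17.80 ms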